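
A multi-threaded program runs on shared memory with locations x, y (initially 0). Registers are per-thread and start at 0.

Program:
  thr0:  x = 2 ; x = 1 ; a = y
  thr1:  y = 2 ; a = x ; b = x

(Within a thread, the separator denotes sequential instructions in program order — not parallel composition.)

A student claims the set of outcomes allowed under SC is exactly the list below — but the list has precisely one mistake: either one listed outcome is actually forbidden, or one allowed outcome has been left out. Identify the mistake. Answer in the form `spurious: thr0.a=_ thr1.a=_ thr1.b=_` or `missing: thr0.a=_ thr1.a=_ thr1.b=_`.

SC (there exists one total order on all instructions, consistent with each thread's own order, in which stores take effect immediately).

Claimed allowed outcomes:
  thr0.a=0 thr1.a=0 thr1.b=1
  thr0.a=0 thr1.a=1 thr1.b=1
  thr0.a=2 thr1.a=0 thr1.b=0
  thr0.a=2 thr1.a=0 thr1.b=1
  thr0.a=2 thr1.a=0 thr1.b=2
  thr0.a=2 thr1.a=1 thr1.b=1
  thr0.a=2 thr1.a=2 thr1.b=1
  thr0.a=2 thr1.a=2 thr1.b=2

outcome vector order: (thr0.a,thr1.a,thr1.b)
SC: 7 outcomes — {0/1/1; 2/0/0; 2/0/1; 2/0/2; 2/1/1; 2/2/1; 2/2/2}
claimed∖SC = {0/0/1}

spurious: thr0.a=0 thr1.a=0 thr1.b=1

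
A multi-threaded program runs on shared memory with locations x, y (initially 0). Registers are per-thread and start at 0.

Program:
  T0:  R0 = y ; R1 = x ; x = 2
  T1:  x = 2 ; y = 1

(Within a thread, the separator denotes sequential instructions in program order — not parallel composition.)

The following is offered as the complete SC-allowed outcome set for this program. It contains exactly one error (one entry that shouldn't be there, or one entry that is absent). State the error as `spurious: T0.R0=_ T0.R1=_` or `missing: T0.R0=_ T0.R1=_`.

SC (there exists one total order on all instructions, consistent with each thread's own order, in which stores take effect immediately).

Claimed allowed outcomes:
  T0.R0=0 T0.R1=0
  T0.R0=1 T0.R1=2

missing: T0.R0=0 T0.R1=2

outcome vector order: (T0.R0,T0.R1)
SC: 3 outcomes — {(0,0) (0,2) (1,2)}
SC∖claimed = {(0,2)}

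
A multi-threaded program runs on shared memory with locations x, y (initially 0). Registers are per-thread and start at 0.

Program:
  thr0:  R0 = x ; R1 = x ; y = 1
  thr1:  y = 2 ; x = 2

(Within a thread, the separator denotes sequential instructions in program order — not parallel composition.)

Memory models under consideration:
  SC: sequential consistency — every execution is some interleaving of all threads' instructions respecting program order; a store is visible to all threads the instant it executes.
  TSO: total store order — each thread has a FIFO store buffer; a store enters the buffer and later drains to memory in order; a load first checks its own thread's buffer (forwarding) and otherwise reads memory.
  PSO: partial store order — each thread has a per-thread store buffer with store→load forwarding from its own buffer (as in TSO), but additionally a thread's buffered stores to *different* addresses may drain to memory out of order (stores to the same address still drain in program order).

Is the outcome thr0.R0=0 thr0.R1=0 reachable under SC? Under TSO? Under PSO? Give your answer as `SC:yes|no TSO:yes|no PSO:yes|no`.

outcome vector order: (thr0.R0,thr0.R1)
SC: 3 outcomes — {0/0 0/2 2/2}
TSO: 3 outcomes — {0/0 0/2 2/2}
PSO: 3 outcomes — {0/0 0/2 2/2}
target 0/0 ∈ {SC,TSO,PSO}

SC:yes TSO:yes PSO:yes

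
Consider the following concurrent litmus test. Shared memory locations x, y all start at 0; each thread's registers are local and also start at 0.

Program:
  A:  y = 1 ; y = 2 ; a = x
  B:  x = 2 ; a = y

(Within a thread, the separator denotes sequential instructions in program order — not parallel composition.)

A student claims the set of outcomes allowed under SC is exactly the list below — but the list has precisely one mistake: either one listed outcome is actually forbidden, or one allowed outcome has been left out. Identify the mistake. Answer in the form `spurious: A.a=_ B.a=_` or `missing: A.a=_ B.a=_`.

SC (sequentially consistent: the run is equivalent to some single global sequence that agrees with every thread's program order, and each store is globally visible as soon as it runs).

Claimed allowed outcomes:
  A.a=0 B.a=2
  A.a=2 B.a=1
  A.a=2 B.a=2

missing: A.a=2 B.a=0

outcome vector order: (A.a,B.a)
under SC → 0/2 2/0 2/1 2/2
SC∖claimed = {2/0}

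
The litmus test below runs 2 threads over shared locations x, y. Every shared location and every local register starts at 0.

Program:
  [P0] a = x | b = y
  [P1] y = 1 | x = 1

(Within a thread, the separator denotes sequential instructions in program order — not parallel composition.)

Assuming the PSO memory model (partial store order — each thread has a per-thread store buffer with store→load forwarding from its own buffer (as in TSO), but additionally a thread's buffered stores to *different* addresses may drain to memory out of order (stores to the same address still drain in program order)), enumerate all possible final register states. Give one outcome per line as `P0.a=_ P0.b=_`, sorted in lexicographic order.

P0.a=0 P0.b=0
P0.a=0 P0.b=1
P0.a=1 P0.b=0
P0.a=1 P0.b=1

outcome vector order: (P0.a,P0.b)
|PSO outcomes| = 4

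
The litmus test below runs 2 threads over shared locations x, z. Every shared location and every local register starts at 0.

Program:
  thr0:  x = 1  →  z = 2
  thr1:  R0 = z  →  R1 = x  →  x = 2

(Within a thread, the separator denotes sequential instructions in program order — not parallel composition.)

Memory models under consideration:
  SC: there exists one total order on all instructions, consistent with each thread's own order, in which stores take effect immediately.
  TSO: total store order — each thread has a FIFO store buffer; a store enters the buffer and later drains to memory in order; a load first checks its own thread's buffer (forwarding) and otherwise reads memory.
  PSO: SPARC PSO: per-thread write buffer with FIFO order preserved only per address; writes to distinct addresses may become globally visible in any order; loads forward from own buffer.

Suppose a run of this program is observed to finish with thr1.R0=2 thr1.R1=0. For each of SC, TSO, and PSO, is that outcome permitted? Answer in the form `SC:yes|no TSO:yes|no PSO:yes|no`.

SC:no TSO:no PSO:yes

outcome vector order: (thr1.R0,thr1.R1)
under SC → 00, 01, 21
under TSO → 00, 01, 21
under PSO → 00, 01, 20, 21
target 20 ∈ {PSO}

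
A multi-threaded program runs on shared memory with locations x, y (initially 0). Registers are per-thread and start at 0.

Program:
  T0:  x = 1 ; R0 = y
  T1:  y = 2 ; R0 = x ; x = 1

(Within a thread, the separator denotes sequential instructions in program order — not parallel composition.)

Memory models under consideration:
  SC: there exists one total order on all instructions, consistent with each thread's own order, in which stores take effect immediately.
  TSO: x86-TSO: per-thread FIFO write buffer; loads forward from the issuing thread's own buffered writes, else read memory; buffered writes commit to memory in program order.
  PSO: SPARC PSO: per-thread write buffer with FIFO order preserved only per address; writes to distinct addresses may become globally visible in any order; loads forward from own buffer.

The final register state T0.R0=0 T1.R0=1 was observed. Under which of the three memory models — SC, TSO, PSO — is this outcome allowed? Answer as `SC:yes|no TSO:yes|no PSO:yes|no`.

outcome vector order: (T0.R0,T1.R0)
SC: 3 outcomes — {<0 1> <2 0> <2 1>}
TSO: 4 outcomes — {<0 0> <0 1> <2 0> <2 1>}
PSO: 4 outcomes — {<0 0> <0 1> <2 0> <2 1>}
target <0 1> ∈ {SC,TSO,PSO}

SC:yes TSO:yes PSO:yes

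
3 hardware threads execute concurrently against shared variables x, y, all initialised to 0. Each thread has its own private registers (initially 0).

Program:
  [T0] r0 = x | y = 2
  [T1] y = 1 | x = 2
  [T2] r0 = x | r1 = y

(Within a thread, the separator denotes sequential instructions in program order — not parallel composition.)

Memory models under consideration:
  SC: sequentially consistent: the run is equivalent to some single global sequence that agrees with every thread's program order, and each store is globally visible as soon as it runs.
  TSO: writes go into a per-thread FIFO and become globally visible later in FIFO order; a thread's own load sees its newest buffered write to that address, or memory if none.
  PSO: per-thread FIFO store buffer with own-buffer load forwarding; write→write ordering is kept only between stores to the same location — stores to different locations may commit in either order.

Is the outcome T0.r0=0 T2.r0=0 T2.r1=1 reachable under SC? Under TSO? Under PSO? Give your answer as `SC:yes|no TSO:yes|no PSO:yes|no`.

SC:yes TSO:yes PSO:yes

outcome vector order: (T0.r0,T2.r0,T2.r1)
under SC → 0/0/0, 0/0/1, 0/0/2, 0/2/1, 0/2/2, 2/0/0, 2/0/1, 2/0/2, 2/2/1, 2/2/2
under TSO → 0/0/0, 0/0/1, 0/0/2, 0/2/1, 0/2/2, 2/0/0, 2/0/1, 2/0/2, 2/2/1, 2/2/2
under PSO → 0/0/0, 0/0/1, 0/0/2, 0/2/0, 0/2/1, 0/2/2, 2/0/0, 2/0/1, 2/0/2, 2/2/0, 2/2/1, 2/2/2
target 0/0/1 ∈ {SC,TSO,PSO}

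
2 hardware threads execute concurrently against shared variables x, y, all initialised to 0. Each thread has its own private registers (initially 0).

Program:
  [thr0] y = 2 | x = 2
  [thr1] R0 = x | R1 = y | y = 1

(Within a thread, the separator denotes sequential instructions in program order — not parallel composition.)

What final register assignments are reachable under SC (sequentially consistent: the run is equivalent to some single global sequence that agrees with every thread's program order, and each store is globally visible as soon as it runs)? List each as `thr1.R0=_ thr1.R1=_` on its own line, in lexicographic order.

thr1.R0=0 thr1.R1=0
thr1.R0=0 thr1.R1=2
thr1.R0=2 thr1.R1=2

outcome vector order: (thr1.R0,thr1.R1)
|SC outcomes| = 3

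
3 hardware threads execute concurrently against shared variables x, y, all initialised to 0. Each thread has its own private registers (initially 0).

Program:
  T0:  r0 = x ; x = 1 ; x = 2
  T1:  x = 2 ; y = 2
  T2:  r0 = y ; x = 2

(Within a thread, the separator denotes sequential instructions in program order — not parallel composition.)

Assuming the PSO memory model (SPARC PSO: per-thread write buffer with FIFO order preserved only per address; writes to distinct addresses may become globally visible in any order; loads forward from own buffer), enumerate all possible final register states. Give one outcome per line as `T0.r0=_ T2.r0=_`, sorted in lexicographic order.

outcome vector order: (T0.r0,T2.r0)
|PSO outcomes| = 4

T0.r0=0 T2.r0=0
T0.r0=0 T2.r0=2
T0.r0=2 T2.r0=0
T0.r0=2 T2.r0=2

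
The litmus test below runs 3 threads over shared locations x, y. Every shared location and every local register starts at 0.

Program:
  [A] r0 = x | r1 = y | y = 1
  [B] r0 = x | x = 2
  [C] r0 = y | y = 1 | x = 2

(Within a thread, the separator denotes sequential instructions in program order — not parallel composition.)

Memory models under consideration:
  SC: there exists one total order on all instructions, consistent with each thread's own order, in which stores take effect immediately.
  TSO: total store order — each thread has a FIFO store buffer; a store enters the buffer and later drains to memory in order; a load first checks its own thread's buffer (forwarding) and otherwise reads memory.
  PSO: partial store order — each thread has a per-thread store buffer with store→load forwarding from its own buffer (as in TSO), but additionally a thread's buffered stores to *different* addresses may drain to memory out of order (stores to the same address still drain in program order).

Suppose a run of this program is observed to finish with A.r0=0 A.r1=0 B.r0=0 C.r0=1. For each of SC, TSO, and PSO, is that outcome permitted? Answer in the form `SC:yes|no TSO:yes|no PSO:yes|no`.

outcome vector order: (A.r0,A.r1,B.r0,C.r0)
under SC → 0/0/0/0; 0/0/0/1; 0/0/2/0; 0/0/2/1; 0/1/0/0; 0/1/2/0; 2/0/0/0; 2/0/0/1; 2/1/0/0; 2/1/2/0
under TSO → 0/0/0/0; 0/0/0/1; 0/0/2/0; 0/0/2/1; 0/1/0/0; 0/1/2/0; 2/0/0/0; 2/0/0/1; 2/1/0/0; 2/1/2/0
under PSO → 0/0/0/0; 0/0/0/1; 0/0/2/0; 0/0/2/1; 0/1/0/0; 0/1/2/0; 2/0/0/0; 2/0/0/1; 2/0/2/0; 2/1/0/0; 2/1/2/0
target 0/0/0/1 ∈ {SC,TSO,PSO}

SC:yes TSO:yes PSO:yes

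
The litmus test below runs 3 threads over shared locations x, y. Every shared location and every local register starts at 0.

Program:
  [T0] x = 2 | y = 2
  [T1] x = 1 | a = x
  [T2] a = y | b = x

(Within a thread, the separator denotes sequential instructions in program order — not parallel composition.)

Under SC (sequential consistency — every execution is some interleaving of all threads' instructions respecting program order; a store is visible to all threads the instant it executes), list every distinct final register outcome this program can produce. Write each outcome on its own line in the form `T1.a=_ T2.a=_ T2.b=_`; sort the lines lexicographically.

T1.a=1 T2.a=0 T2.b=0
T1.a=1 T2.a=0 T2.b=1
T1.a=1 T2.a=0 T2.b=2
T1.a=1 T2.a=2 T2.b=1
T1.a=1 T2.a=2 T2.b=2
T1.a=2 T2.a=0 T2.b=0
T1.a=2 T2.a=0 T2.b=1
T1.a=2 T2.a=0 T2.b=2
T1.a=2 T2.a=2 T2.b=2

outcome vector order: (T1.a,T2.a,T2.b)
|SC outcomes| = 9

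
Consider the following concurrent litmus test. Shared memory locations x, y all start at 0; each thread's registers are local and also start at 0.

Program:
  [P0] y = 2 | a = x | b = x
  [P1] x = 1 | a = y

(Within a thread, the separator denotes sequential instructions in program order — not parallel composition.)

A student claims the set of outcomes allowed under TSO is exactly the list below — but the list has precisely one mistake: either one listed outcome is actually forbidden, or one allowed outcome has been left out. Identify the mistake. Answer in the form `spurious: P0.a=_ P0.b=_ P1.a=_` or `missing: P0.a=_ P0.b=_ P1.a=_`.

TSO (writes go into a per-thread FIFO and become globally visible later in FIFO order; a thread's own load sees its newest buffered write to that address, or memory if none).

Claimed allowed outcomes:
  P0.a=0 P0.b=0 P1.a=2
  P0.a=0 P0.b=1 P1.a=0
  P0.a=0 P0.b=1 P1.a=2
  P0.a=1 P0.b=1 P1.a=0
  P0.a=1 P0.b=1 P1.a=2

missing: P0.a=0 P0.b=0 P1.a=0

outcome vector order: (P0.a,P0.b,P1.a)
TSO (6): <0 0 0>, <0 0 2>, <0 1 0>, <0 1 2>, <1 1 0>, <1 1 2>
TSO∖claimed = {<0 0 0>}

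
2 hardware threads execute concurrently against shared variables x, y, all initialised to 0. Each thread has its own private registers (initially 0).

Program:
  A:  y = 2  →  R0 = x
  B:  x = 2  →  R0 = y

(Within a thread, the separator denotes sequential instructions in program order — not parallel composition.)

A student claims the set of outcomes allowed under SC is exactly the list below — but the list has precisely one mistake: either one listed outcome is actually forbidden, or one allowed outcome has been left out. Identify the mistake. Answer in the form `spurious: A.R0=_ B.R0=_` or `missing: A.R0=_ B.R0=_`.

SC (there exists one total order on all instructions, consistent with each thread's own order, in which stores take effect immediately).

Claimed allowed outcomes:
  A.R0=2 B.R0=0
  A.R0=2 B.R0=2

missing: A.R0=0 B.R0=2

outcome vector order: (A.R0,B.R0)
[SC] allowed = {<0 2>, <2 0>, <2 2>}
SC∖claimed = {<0 2>}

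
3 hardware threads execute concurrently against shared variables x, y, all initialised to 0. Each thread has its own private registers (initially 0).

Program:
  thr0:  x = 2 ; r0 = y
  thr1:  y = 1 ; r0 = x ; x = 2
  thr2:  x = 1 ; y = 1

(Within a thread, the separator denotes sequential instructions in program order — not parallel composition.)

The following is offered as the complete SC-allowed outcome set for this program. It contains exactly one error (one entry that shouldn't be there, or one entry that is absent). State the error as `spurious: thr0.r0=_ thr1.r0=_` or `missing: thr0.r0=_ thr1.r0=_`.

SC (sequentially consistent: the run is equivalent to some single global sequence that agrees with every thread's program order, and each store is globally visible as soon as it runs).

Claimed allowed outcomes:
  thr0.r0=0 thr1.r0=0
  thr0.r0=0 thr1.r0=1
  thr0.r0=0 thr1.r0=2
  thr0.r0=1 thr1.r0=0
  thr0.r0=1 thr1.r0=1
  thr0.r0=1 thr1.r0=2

spurious: thr0.r0=0 thr1.r0=0

outcome vector order: (thr0.r0,thr1.r0)
SC (5): 0/1 0/2 1/0 1/1 1/2
claimed∖SC = {0/0}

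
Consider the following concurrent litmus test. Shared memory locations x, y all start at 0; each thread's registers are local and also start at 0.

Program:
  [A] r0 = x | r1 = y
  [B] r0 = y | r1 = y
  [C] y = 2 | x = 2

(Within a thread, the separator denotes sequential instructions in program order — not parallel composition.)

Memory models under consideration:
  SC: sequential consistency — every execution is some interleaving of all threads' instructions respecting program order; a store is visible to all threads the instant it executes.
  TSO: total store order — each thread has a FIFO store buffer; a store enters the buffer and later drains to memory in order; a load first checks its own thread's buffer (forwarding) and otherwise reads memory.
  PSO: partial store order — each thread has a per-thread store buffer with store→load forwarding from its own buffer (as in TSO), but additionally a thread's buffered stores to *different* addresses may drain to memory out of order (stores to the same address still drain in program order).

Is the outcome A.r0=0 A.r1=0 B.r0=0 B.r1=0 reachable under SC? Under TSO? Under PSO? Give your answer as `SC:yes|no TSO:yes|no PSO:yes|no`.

SC:yes TSO:yes PSO:yes

outcome vector order: (A.r0,A.r1,B.r0,B.r1)
SC: 9 outcomes — {(0,0,0,0); (0,0,0,2); (0,0,2,2); (0,2,0,0); (0,2,0,2); (0,2,2,2); (2,2,0,0); (2,2,0,2); (2,2,2,2)}
TSO: 9 outcomes — {(0,0,0,0); (0,0,0,2); (0,0,2,2); (0,2,0,0); (0,2,0,2); (0,2,2,2); (2,2,0,0); (2,2,0,2); (2,2,2,2)}
PSO: 12 outcomes — {(0,0,0,0); (0,0,0,2); (0,0,2,2); (0,2,0,0); (0,2,0,2); (0,2,2,2); (2,0,0,0); (2,0,0,2); (2,0,2,2); (2,2,0,0); (2,2,0,2); (2,2,2,2)}
target (0,0,0,0) ∈ {SC,TSO,PSO}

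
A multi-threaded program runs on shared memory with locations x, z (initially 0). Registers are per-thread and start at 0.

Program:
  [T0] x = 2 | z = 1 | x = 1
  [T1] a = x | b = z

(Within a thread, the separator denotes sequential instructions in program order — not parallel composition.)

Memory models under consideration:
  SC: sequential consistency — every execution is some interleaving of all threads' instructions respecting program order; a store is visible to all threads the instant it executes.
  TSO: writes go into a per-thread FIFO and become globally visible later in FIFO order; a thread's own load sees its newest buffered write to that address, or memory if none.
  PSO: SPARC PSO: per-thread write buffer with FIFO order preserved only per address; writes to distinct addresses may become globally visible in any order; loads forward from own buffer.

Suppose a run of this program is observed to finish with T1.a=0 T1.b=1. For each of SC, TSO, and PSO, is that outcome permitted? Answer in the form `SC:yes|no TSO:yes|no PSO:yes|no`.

outcome vector order: (T1.a,T1.b)
under SC → <0 0>; <0 1>; <1 1>; <2 0>; <2 1>
under TSO → <0 0>; <0 1>; <1 1>; <2 0>; <2 1>
under PSO → <0 0>; <0 1>; <1 0>; <1 1>; <2 0>; <2 1>
target <0 1> ∈ {SC,TSO,PSO}

SC:yes TSO:yes PSO:yes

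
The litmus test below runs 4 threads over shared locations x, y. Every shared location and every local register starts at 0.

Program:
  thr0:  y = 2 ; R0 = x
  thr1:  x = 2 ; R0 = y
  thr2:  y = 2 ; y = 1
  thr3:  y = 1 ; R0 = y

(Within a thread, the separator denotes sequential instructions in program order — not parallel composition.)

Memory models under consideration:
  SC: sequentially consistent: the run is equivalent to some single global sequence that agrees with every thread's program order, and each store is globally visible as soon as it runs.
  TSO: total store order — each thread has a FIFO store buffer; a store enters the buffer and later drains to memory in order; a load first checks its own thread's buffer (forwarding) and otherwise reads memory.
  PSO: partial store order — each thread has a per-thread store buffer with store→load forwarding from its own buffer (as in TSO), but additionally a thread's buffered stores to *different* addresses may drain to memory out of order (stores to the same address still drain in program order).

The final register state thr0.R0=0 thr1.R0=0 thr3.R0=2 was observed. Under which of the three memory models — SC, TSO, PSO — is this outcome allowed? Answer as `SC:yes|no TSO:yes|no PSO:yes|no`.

outcome vector order: (thr0.R0,thr1.R0,thr3.R0)
SC: 10 outcomes — {<0 1 1>, <0 1 2>, <0 2 1>, <0 2 2>, <2 0 1>, <2 0 2>, <2 1 1>, <2 1 2>, <2 2 1>, <2 2 2>}
TSO: 12 outcomes — {<0 0 1>, <0 0 2>, <0 1 1>, <0 1 2>, <0 2 1>, <0 2 2>, <2 0 1>, <2 0 2>, <2 1 1>, <2 1 2>, <2 2 1>, <2 2 2>}
PSO: 12 outcomes — {<0 0 1>, <0 0 2>, <0 1 1>, <0 1 2>, <0 2 1>, <0 2 2>, <2 0 1>, <2 0 2>, <2 1 1>, <2 1 2>, <2 2 1>, <2 2 2>}
target <0 0 2> ∈ {TSO,PSO}

SC:no TSO:yes PSO:yes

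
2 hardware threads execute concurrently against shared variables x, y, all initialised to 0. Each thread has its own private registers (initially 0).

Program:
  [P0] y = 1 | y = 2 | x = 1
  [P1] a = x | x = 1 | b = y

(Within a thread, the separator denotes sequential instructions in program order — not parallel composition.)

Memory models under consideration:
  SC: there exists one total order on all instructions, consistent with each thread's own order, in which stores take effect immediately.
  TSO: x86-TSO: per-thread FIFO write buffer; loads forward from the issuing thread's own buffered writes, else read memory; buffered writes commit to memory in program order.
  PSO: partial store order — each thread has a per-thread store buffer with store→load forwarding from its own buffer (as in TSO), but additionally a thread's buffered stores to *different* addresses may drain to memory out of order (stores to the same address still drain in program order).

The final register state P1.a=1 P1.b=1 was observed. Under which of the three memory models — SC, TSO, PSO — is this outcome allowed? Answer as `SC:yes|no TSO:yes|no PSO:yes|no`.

outcome vector order: (P1.a,P1.b)
under SC → (0,0), (0,1), (0,2), (1,2)
under TSO → (0,0), (0,1), (0,2), (1,2)
under PSO → (0,0), (0,1), (0,2), (1,0), (1,1), (1,2)
target (1,1) ∈ {PSO}

SC:no TSO:no PSO:yes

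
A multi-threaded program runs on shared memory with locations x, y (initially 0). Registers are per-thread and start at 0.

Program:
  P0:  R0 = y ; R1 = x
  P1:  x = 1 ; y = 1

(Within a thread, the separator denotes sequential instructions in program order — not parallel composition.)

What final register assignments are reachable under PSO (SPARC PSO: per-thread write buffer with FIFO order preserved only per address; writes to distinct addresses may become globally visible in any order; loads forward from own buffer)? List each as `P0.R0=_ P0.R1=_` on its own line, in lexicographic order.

P0.R0=0 P0.R1=0
P0.R0=0 P0.R1=1
P0.R0=1 P0.R1=0
P0.R0=1 P0.R1=1

outcome vector order: (P0.R0,P0.R1)
|PSO outcomes| = 4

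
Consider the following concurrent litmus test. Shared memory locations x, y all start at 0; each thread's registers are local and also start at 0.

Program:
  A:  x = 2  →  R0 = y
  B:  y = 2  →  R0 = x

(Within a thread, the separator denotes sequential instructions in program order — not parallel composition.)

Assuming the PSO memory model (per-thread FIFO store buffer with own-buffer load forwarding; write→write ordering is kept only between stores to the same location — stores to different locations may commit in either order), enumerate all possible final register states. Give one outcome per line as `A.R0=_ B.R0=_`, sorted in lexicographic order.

outcome vector order: (A.R0,B.R0)
|PSO outcomes| = 4

A.R0=0 B.R0=0
A.R0=0 B.R0=2
A.R0=2 B.R0=0
A.R0=2 B.R0=2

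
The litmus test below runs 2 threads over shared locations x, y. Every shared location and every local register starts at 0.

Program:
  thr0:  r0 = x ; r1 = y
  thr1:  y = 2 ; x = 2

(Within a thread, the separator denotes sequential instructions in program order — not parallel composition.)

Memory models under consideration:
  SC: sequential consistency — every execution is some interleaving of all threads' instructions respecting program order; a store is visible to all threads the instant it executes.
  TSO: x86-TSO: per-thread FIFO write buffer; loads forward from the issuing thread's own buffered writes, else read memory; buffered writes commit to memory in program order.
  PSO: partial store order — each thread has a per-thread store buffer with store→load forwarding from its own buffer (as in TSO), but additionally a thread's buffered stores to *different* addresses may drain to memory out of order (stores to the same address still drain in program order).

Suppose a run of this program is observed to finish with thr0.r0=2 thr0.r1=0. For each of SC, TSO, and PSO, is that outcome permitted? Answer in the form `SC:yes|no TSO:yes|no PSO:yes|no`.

SC:no TSO:no PSO:yes

outcome vector order: (thr0.r0,thr0.r1)
under SC → 00; 02; 22
under TSO → 00; 02; 22
under PSO → 00; 02; 20; 22
target 20 ∈ {PSO}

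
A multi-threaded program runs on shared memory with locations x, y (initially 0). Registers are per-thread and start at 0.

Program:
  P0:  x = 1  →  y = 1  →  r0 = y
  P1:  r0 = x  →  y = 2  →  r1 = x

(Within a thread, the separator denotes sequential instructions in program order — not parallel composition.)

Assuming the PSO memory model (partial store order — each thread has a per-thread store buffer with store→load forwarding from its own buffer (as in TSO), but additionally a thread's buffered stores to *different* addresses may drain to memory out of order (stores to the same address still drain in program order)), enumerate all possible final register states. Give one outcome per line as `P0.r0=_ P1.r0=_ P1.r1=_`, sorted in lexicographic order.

P0.r0=1 P1.r0=0 P1.r1=0
P0.r0=1 P1.r0=0 P1.r1=1
P0.r0=1 P1.r0=1 P1.r1=1
P0.r0=2 P1.r0=0 P1.r1=0
P0.r0=2 P1.r0=0 P1.r1=1
P0.r0=2 P1.r0=1 P1.r1=1

outcome vector order: (P0.r0,P1.r0,P1.r1)
|PSO outcomes| = 6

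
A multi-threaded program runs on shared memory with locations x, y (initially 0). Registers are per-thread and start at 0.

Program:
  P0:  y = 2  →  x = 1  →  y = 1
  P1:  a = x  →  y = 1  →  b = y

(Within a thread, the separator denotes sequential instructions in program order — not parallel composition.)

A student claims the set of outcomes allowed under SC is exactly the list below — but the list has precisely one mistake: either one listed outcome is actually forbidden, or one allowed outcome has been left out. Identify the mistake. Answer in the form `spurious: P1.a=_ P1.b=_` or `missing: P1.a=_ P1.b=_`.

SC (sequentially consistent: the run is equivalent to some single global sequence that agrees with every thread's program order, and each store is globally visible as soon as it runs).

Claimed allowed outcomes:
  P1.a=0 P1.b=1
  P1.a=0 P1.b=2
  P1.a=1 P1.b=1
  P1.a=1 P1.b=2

outcome vector order: (P1.a,P1.b)
SC (3): 0/1 0/2 1/1
claimed∖SC = {1/2}

spurious: P1.a=1 P1.b=2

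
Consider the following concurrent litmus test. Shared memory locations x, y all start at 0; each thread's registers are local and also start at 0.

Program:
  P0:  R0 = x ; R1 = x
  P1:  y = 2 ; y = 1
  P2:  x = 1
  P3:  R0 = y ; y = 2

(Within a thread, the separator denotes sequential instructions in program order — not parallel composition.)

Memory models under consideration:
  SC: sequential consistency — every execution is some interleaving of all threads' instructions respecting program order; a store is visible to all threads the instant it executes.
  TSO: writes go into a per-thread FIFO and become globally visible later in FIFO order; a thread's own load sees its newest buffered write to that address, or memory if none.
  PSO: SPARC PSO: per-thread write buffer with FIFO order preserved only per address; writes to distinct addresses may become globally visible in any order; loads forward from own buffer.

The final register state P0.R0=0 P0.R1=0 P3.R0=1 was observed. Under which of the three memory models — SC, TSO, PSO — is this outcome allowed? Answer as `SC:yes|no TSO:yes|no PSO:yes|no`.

SC:yes TSO:yes PSO:yes

outcome vector order: (P0.R0,P0.R1,P3.R0)
SC: 9 outcomes — {(0,0,0); (0,0,1); (0,0,2); (0,1,0); (0,1,1); (0,1,2); (1,1,0); (1,1,1); (1,1,2)}
TSO: 9 outcomes — {(0,0,0); (0,0,1); (0,0,2); (0,1,0); (0,1,1); (0,1,2); (1,1,0); (1,1,1); (1,1,2)}
PSO: 9 outcomes — {(0,0,0); (0,0,1); (0,0,2); (0,1,0); (0,1,1); (0,1,2); (1,1,0); (1,1,1); (1,1,2)}
target (0,0,1) ∈ {SC,TSO,PSO}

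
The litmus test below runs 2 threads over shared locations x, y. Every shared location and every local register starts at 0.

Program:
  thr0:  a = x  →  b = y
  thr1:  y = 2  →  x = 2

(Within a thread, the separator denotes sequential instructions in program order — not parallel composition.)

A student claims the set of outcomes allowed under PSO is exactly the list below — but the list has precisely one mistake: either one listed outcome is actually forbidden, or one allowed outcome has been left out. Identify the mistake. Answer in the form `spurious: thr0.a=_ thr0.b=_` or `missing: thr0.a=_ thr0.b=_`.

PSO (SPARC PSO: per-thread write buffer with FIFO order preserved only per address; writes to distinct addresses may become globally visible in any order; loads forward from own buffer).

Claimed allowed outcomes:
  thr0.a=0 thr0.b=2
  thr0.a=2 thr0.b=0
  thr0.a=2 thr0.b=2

missing: thr0.a=0 thr0.b=0

outcome vector order: (thr0.a,thr0.b)
PSO: 4 outcomes — {(0,0); (0,2); (2,0); (2,2)}
PSO∖claimed = {(0,0)}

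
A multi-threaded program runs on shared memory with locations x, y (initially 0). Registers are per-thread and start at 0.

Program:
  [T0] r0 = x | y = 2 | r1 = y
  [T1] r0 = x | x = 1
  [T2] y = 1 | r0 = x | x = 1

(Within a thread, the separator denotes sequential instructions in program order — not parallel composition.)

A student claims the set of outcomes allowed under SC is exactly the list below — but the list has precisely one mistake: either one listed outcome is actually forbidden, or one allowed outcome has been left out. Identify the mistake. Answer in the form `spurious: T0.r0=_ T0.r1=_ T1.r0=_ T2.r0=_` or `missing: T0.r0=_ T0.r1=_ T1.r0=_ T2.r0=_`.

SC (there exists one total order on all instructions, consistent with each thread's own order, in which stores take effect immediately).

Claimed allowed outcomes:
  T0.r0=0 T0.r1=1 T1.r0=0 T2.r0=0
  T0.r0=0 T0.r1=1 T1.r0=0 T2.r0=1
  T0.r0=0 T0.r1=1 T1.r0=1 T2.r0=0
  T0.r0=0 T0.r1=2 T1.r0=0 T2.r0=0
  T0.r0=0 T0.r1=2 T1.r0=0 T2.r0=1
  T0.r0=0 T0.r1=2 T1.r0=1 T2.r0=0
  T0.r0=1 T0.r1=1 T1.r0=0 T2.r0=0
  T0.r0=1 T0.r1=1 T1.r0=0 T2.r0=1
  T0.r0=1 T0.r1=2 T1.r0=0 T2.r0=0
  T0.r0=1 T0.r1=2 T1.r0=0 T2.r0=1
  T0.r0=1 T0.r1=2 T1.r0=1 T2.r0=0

outcome vector order: (T0.r0,T0.r1,T1.r0,T2.r0)
SC: 10 outcomes — {(0,1,0,0), (0,1,0,1), (0,1,1,0), (0,2,0,0), (0,2,0,1), (0,2,1,0), (1,1,0,1), (1,2,0,0), (1,2,0,1), (1,2,1,0)}
claimed∖SC = {(1,1,0,0)}

spurious: T0.r0=1 T0.r1=1 T1.r0=0 T2.r0=0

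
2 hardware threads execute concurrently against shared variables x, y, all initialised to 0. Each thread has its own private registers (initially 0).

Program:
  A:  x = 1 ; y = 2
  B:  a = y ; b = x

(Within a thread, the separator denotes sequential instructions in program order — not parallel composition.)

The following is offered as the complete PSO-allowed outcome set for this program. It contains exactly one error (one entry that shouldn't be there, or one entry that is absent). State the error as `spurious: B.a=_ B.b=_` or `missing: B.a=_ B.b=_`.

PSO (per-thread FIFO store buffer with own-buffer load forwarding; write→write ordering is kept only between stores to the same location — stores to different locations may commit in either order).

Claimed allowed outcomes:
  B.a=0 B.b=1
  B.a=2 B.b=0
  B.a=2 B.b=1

missing: B.a=0 B.b=0

outcome vector order: (B.a,B.b)
under PSO → (0,0), (0,1), (2,0), (2,1)
PSO∖claimed = {(0,0)}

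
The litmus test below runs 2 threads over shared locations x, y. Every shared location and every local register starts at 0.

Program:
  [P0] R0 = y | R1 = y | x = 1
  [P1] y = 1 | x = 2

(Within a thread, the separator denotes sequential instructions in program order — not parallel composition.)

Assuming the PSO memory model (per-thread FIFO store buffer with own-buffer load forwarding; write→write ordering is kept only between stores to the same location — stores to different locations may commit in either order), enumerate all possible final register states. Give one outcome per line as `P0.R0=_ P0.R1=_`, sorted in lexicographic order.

P0.R0=0 P0.R1=0
P0.R0=0 P0.R1=1
P0.R0=1 P0.R1=1

outcome vector order: (P0.R0,P0.R1)
|PSO outcomes| = 3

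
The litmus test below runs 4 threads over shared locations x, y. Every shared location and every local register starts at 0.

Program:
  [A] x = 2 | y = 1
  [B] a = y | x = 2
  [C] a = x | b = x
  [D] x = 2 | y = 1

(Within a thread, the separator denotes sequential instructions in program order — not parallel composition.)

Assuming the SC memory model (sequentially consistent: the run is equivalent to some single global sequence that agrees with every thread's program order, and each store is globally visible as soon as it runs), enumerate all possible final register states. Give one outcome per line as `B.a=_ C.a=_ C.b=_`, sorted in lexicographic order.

B.a=0 C.a=0 C.b=0
B.a=0 C.a=0 C.b=2
B.a=0 C.a=2 C.b=2
B.a=1 C.a=0 C.b=0
B.a=1 C.a=0 C.b=2
B.a=1 C.a=2 C.b=2

outcome vector order: (B.a,C.a,C.b)
|SC outcomes| = 6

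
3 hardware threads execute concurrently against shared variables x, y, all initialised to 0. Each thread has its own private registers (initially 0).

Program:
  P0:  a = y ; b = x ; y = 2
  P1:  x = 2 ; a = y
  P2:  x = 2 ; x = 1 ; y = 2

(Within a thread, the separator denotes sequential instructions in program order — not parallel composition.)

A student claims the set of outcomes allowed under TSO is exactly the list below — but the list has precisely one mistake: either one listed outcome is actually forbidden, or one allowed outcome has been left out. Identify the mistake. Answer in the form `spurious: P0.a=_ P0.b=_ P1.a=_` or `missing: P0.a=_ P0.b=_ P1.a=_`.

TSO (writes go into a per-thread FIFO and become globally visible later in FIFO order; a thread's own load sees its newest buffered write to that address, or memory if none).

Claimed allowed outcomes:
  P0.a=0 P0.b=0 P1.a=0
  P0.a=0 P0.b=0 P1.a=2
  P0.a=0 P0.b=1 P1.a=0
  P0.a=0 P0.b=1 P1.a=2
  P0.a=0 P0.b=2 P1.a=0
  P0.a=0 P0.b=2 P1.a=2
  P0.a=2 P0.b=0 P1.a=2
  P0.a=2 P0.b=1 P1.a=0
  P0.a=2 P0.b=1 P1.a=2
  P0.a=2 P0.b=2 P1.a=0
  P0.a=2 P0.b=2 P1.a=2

spurious: P0.a=2 P0.b=0 P1.a=2

outcome vector order: (P0.a,P0.b,P1.a)
TSO (10): 000, 002, 010, 012, 020, 022, 210, 212, 220, 222
claimed∖TSO = {202}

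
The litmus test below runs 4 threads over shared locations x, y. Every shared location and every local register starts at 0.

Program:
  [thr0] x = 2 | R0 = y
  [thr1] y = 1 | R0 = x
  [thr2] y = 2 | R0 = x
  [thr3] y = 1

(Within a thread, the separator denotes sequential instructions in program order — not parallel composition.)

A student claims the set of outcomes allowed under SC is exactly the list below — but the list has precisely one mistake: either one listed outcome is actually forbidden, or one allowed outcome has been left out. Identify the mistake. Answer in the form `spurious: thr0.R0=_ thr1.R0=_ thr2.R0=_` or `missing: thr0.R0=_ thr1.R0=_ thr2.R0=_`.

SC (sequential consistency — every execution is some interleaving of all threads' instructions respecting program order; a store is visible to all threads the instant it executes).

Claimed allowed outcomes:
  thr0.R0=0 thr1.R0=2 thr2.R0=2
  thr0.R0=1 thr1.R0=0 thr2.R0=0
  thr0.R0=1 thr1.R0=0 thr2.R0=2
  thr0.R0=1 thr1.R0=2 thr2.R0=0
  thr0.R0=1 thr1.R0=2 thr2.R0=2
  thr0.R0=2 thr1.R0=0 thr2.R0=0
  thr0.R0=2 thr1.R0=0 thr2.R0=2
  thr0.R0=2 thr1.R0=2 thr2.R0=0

missing: thr0.R0=2 thr1.R0=2 thr2.R0=2

outcome vector order: (thr0.R0,thr1.R0,thr2.R0)
SC (9): (0,2,2), (1,0,0), (1,0,2), (1,2,0), (1,2,2), (2,0,0), (2,0,2), (2,2,0), (2,2,2)
SC∖claimed = {(2,2,2)}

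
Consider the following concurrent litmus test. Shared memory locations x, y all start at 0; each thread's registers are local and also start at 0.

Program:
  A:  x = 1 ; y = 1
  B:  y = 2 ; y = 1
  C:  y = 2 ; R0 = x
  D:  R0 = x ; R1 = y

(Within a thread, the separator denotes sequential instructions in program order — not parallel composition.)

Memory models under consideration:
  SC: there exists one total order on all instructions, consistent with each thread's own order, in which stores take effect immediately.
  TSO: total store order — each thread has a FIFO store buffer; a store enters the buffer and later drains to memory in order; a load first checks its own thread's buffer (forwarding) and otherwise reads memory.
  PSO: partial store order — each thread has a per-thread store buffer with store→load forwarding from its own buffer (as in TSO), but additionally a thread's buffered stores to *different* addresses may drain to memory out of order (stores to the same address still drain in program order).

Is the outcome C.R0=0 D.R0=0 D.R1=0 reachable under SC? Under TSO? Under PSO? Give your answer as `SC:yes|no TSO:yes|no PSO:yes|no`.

SC:yes TSO:yes PSO:yes

outcome vector order: (C.R0,D.R0,D.R1)
[SC] allowed = {000 001 002 011 012 100 101 102 110 111 112}
[TSO] allowed = {000 001 002 010 011 012 100 101 102 110 111 112}
[PSO] allowed = {000 001 002 010 011 012 100 101 102 110 111 112}
target 000 ∈ {SC,TSO,PSO}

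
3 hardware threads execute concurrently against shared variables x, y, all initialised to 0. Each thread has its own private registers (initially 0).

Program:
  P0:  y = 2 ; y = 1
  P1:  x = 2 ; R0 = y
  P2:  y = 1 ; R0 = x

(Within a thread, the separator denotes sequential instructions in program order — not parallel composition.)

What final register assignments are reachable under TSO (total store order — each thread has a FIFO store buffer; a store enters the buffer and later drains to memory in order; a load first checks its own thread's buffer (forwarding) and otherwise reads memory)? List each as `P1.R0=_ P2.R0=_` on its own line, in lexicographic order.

P1.R0=0 P2.R0=0
P1.R0=0 P2.R0=2
P1.R0=1 P2.R0=0
P1.R0=1 P2.R0=2
P1.R0=2 P2.R0=0
P1.R0=2 P2.R0=2

outcome vector order: (P1.R0,P2.R0)
|TSO outcomes| = 6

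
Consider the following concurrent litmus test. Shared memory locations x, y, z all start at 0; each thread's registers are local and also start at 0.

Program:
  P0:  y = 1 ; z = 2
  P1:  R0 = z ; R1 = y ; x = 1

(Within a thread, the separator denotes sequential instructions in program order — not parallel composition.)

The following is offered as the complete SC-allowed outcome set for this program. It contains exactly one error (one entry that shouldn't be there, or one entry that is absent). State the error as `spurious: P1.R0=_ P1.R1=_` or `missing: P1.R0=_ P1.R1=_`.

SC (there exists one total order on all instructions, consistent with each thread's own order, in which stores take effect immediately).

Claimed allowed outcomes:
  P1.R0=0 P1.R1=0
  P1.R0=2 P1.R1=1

missing: P1.R0=0 P1.R1=1

outcome vector order: (P1.R0,P1.R1)
SC: 3 outcomes — {0/0; 0/1; 2/1}
SC∖claimed = {0/1}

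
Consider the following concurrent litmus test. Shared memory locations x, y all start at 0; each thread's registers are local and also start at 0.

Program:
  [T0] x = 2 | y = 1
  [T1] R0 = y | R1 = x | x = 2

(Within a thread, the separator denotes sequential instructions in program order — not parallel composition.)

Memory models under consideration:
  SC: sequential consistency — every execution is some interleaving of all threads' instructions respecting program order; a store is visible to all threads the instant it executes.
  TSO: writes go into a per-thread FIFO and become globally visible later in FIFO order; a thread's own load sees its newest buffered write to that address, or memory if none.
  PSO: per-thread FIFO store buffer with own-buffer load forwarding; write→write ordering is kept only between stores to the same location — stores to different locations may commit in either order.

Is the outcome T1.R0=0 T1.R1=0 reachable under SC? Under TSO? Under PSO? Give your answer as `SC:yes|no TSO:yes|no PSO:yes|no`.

outcome vector order: (T1.R0,T1.R1)
[SC] allowed = {0/0 0/2 1/2}
[TSO] allowed = {0/0 0/2 1/2}
[PSO] allowed = {0/0 0/2 1/0 1/2}
target 0/0 ∈ {SC,TSO,PSO}

SC:yes TSO:yes PSO:yes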